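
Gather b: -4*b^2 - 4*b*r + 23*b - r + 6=-4*b^2 + b*(23 - 4*r) - r + 6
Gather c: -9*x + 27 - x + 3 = 30 - 10*x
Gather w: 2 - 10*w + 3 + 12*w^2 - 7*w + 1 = 12*w^2 - 17*w + 6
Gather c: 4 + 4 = 8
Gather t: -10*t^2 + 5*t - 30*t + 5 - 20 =-10*t^2 - 25*t - 15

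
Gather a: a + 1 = a + 1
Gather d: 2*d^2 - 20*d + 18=2*d^2 - 20*d + 18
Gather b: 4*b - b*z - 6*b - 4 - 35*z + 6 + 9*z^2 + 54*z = b*(-z - 2) + 9*z^2 + 19*z + 2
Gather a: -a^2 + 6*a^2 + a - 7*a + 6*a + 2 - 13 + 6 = 5*a^2 - 5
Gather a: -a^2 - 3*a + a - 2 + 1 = -a^2 - 2*a - 1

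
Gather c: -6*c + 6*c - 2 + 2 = 0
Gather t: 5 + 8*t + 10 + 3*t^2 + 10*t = 3*t^2 + 18*t + 15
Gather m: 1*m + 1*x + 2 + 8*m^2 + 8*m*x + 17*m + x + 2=8*m^2 + m*(8*x + 18) + 2*x + 4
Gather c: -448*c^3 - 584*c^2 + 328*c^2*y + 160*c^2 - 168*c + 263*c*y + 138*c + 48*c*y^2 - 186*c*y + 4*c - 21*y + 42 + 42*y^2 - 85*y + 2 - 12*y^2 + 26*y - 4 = -448*c^3 + c^2*(328*y - 424) + c*(48*y^2 + 77*y - 26) + 30*y^2 - 80*y + 40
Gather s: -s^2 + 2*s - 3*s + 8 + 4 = -s^2 - s + 12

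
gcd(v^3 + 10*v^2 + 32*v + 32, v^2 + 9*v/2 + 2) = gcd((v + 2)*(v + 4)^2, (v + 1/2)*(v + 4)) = v + 4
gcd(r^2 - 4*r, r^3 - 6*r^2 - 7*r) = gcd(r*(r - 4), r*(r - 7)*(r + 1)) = r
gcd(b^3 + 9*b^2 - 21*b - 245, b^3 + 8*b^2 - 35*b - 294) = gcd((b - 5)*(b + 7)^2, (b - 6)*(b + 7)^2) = b^2 + 14*b + 49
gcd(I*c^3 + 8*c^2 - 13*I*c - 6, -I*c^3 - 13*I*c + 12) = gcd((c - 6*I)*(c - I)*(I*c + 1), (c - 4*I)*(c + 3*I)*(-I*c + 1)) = 1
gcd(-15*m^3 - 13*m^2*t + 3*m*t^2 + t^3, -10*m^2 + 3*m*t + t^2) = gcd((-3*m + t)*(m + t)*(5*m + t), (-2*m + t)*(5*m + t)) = 5*m + t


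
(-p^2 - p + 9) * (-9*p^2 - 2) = 9*p^4 + 9*p^3 - 79*p^2 + 2*p - 18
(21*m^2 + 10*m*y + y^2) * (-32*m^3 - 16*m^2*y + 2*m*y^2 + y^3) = -672*m^5 - 656*m^4*y - 150*m^3*y^2 + 25*m^2*y^3 + 12*m*y^4 + y^5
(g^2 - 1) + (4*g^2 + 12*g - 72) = 5*g^2 + 12*g - 73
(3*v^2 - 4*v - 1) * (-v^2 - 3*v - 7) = -3*v^4 - 5*v^3 - 8*v^2 + 31*v + 7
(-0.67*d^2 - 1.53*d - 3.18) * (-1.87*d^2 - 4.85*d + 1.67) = 1.2529*d^4 + 6.1106*d^3 + 12.2482*d^2 + 12.8679*d - 5.3106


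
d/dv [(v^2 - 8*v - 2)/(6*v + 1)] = 2*(3*v^2 + v + 2)/(36*v^2 + 12*v + 1)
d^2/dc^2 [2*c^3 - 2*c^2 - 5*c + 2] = 12*c - 4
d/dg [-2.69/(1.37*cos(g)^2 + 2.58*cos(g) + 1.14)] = -(7.3706*cos(g) + 6.9402)*sin(g)/(1.37*cos(g)^2 + 2.58*cos(g) + 1.14)^2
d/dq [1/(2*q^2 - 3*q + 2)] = (3 - 4*q)/(2*q^2 - 3*q + 2)^2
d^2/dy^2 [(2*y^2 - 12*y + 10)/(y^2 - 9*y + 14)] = 12*(y^3 - 9*y^2 + 39*y - 75)/(y^6 - 27*y^5 + 285*y^4 - 1485*y^3 + 3990*y^2 - 5292*y + 2744)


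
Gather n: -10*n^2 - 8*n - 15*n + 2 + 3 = -10*n^2 - 23*n + 5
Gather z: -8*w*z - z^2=-8*w*z - z^2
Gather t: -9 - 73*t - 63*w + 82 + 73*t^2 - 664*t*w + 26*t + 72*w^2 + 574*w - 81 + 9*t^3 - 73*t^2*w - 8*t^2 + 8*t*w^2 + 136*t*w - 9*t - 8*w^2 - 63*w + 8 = 9*t^3 + t^2*(65 - 73*w) + t*(8*w^2 - 528*w - 56) + 64*w^2 + 448*w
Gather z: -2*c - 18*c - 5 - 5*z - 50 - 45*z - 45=-20*c - 50*z - 100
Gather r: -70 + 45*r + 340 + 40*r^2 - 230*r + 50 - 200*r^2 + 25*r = -160*r^2 - 160*r + 320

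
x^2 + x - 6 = (x - 2)*(x + 3)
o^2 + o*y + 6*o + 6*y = (o + 6)*(o + y)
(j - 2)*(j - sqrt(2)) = j^2 - 2*j - sqrt(2)*j + 2*sqrt(2)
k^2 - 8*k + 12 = (k - 6)*(k - 2)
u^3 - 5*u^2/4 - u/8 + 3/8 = (u - 1)*(u - 3/4)*(u + 1/2)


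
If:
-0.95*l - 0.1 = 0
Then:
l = -0.11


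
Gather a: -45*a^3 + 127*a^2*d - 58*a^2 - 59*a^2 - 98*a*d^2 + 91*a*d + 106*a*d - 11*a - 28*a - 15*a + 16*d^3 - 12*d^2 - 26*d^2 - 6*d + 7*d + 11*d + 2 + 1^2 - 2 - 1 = -45*a^3 + a^2*(127*d - 117) + a*(-98*d^2 + 197*d - 54) + 16*d^3 - 38*d^2 + 12*d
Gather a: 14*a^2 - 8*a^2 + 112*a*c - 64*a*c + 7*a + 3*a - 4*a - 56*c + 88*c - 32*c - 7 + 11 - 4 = 6*a^2 + a*(48*c + 6)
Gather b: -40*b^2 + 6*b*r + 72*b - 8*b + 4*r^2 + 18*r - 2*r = -40*b^2 + b*(6*r + 64) + 4*r^2 + 16*r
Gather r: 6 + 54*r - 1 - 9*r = 45*r + 5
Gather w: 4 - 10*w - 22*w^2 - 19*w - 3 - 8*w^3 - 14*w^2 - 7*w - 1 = -8*w^3 - 36*w^2 - 36*w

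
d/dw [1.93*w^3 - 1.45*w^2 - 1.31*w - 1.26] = 5.79*w^2 - 2.9*w - 1.31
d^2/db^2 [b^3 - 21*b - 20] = 6*b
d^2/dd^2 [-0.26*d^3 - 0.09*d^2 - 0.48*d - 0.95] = -1.56*d - 0.18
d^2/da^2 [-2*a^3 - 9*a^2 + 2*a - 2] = -12*a - 18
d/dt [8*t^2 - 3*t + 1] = 16*t - 3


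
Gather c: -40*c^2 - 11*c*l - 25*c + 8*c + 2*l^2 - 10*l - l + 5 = -40*c^2 + c*(-11*l - 17) + 2*l^2 - 11*l + 5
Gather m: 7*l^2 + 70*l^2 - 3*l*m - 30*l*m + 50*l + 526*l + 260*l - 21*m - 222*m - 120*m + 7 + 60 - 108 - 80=77*l^2 + 836*l + m*(-33*l - 363) - 121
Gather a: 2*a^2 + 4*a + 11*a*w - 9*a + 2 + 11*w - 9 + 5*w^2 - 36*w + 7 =2*a^2 + a*(11*w - 5) + 5*w^2 - 25*w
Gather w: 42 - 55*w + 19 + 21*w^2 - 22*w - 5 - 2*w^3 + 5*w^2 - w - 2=-2*w^3 + 26*w^2 - 78*w + 54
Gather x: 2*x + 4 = 2*x + 4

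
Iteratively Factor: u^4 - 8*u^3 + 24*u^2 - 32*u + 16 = (u - 2)*(u^3 - 6*u^2 + 12*u - 8) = (u - 2)^2*(u^2 - 4*u + 4) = (u - 2)^3*(u - 2)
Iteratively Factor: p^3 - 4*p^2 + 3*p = (p)*(p^2 - 4*p + 3) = p*(p - 1)*(p - 3)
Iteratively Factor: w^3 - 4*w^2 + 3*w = (w)*(w^2 - 4*w + 3) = w*(w - 3)*(w - 1)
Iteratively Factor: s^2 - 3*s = (s - 3)*(s)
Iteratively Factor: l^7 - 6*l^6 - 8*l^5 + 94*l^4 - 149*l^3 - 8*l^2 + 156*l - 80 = (l - 5)*(l^6 - l^5 - 13*l^4 + 29*l^3 - 4*l^2 - 28*l + 16) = (l - 5)*(l + 1)*(l^5 - 2*l^4 - 11*l^3 + 40*l^2 - 44*l + 16) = (l - 5)*(l - 1)*(l + 1)*(l^4 - l^3 - 12*l^2 + 28*l - 16) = (l - 5)*(l - 1)*(l + 1)*(l + 4)*(l^3 - 5*l^2 + 8*l - 4) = (l - 5)*(l - 1)^2*(l + 1)*(l + 4)*(l^2 - 4*l + 4) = (l - 5)*(l - 2)*(l - 1)^2*(l + 1)*(l + 4)*(l - 2)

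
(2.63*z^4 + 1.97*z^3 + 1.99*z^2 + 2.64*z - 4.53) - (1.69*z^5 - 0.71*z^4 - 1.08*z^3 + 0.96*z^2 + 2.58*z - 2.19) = -1.69*z^5 + 3.34*z^4 + 3.05*z^3 + 1.03*z^2 + 0.0600000000000001*z - 2.34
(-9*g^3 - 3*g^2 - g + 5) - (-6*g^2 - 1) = -9*g^3 + 3*g^2 - g + 6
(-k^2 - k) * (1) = -k^2 - k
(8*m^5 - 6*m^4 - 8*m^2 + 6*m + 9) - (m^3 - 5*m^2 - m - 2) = 8*m^5 - 6*m^4 - m^3 - 3*m^2 + 7*m + 11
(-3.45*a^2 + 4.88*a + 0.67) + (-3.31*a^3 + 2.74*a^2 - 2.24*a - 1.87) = -3.31*a^3 - 0.71*a^2 + 2.64*a - 1.2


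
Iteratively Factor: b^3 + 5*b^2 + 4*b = (b + 4)*(b^2 + b) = b*(b + 4)*(b + 1)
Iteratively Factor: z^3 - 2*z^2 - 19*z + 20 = (z - 1)*(z^2 - z - 20) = (z - 1)*(z + 4)*(z - 5)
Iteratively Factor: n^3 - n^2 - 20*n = (n + 4)*(n^2 - 5*n) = (n - 5)*(n + 4)*(n)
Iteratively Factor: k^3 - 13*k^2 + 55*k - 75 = (k - 5)*(k^2 - 8*k + 15) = (k - 5)*(k - 3)*(k - 5)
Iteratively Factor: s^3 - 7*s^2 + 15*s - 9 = (s - 1)*(s^2 - 6*s + 9) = (s - 3)*(s - 1)*(s - 3)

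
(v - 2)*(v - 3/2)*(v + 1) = v^3 - 5*v^2/2 - v/2 + 3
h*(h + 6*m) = h^2 + 6*h*m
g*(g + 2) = g^2 + 2*g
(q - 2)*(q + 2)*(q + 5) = q^3 + 5*q^2 - 4*q - 20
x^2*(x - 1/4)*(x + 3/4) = x^4 + x^3/2 - 3*x^2/16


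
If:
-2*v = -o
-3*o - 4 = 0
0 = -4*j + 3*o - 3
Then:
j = -7/4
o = -4/3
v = -2/3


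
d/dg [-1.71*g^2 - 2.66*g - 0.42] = -3.42*g - 2.66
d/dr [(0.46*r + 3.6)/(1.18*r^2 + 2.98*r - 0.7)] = (0.5428*r^2 + 1.3708*r - (0.46*r + 3.6)*(2.36*r + 2.98) - 0.322)/(1.18*r^2 + 2.98*r - 0.7)^2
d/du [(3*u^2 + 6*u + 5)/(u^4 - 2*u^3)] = 2*(-3*u^3 - 6*u^2 + 2*u + 15)/(u^4*(u^2 - 4*u + 4))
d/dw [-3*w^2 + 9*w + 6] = 9 - 6*w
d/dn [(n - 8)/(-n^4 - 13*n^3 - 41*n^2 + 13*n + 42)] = (-n^4 - 13*n^3 - 41*n^2 + 13*n + (n - 8)*(4*n^3 + 39*n^2 + 82*n - 13) + 42)/(n^4 + 13*n^3 + 41*n^2 - 13*n - 42)^2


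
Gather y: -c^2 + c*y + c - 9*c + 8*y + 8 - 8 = -c^2 - 8*c + y*(c + 8)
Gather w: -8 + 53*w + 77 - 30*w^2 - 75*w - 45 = -30*w^2 - 22*w + 24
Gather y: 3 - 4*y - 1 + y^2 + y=y^2 - 3*y + 2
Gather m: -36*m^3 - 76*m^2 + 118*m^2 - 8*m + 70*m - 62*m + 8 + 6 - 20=-36*m^3 + 42*m^2 - 6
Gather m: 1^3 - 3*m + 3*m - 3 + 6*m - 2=6*m - 4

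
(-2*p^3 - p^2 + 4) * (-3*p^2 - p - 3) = 6*p^5 + 5*p^4 + 7*p^3 - 9*p^2 - 4*p - 12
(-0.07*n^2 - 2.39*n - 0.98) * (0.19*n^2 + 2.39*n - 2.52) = -0.0133*n^4 - 0.6214*n^3 - 5.7219*n^2 + 3.6806*n + 2.4696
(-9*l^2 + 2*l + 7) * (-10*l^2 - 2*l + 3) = 90*l^4 - 2*l^3 - 101*l^2 - 8*l + 21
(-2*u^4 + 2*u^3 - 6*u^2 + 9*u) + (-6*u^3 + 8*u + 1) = -2*u^4 - 4*u^3 - 6*u^2 + 17*u + 1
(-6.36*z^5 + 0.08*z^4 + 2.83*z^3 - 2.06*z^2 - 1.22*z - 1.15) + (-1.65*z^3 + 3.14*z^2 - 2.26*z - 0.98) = -6.36*z^5 + 0.08*z^4 + 1.18*z^3 + 1.08*z^2 - 3.48*z - 2.13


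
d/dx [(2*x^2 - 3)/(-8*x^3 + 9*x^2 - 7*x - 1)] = (16*x^4 - 86*x^2 + 50*x - 21)/(64*x^6 - 144*x^5 + 193*x^4 - 110*x^3 + 31*x^2 + 14*x + 1)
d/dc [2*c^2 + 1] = 4*c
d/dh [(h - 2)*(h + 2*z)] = 2*h + 2*z - 2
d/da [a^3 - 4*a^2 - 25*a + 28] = 3*a^2 - 8*a - 25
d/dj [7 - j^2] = -2*j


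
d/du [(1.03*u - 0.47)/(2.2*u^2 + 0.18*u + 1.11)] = (-2.266*u^2 + 2.068*u + 1.2279)/(4.84*u^4 + 0.792*u^3 + 4.9164*u^2 + 0.3996*u + 1.2321)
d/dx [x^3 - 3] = 3*x^2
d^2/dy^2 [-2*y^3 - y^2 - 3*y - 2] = -12*y - 2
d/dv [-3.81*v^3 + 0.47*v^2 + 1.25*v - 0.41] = -11.43*v^2 + 0.94*v + 1.25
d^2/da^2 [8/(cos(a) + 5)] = 8*(sin(a)^2 + 5*cos(a) + 1)/(cos(a) + 5)^3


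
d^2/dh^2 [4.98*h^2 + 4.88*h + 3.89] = 9.96000000000000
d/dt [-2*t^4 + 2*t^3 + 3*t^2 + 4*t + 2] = -8*t^3 + 6*t^2 + 6*t + 4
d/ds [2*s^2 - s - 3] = 4*s - 1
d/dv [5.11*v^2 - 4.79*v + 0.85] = 10.22*v - 4.79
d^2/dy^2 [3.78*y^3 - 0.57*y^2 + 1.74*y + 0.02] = 22.68*y - 1.14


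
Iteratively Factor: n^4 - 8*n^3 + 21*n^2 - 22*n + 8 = (n - 1)*(n^3 - 7*n^2 + 14*n - 8) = (n - 2)*(n - 1)*(n^2 - 5*n + 4) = (n - 4)*(n - 2)*(n - 1)*(n - 1)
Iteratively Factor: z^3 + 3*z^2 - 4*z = (z - 1)*(z^2 + 4*z) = (z - 1)*(z + 4)*(z)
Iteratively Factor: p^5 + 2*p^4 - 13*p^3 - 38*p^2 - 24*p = (p + 1)*(p^4 + p^3 - 14*p^2 - 24*p) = (p + 1)*(p + 2)*(p^3 - p^2 - 12*p) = (p + 1)*(p + 2)*(p + 3)*(p^2 - 4*p) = p*(p + 1)*(p + 2)*(p + 3)*(p - 4)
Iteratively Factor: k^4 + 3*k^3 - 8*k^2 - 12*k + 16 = (k - 1)*(k^3 + 4*k^2 - 4*k - 16) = (k - 1)*(k + 4)*(k^2 - 4) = (k - 2)*(k - 1)*(k + 4)*(k + 2)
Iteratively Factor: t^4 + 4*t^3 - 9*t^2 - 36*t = (t + 4)*(t^3 - 9*t) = (t - 3)*(t + 4)*(t^2 + 3*t) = t*(t - 3)*(t + 4)*(t + 3)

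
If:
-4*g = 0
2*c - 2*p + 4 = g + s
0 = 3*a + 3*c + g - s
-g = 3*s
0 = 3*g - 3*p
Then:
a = 2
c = -2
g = 0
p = 0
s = 0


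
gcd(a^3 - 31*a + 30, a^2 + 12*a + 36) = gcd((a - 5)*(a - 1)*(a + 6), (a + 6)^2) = a + 6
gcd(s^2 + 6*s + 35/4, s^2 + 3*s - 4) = 1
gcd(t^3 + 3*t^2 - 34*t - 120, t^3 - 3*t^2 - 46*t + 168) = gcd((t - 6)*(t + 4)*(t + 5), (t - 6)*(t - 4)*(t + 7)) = t - 6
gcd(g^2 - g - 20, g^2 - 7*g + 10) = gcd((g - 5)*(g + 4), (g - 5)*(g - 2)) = g - 5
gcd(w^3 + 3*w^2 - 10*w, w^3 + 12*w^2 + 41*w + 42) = 1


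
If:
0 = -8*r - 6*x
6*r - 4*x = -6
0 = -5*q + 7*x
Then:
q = 84/85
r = -9/17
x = 12/17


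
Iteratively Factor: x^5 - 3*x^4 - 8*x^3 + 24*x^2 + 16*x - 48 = (x - 3)*(x^4 - 8*x^2 + 16) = (x - 3)*(x - 2)*(x^3 + 2*x^2 - 4*x - 8) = (x - 3)*(x - 2)^2*(x^2 + 4*x + 4) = (x - 3)*(x - 2)^2*(x + 2)*(x + 2)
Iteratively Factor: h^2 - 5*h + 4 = (h - 1)*(h - 4)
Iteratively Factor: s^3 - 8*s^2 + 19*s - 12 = (s - 4)*(s^2 - 4*s + 3) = (s - 4)*(s - 1)*(s - 3)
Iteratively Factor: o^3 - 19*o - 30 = (o + 3)*(o^2 - 3*o - 10) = (o - 5)*(o + 3)*(o + 2)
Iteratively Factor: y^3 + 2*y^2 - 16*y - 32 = (y + 2)*(y^2 - 16) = (y - 4)*(y + 2)*(y + 4)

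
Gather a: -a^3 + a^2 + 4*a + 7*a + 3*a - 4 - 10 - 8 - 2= -a^3 + a^2 + 14*a - 24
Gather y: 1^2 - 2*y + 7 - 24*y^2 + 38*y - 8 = -24*y^2 + 36*y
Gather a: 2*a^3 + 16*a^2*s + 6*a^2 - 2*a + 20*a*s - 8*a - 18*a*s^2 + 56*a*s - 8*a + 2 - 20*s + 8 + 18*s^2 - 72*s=2*a^3 + a^2*(16*s + 6) + a*(-18*s^2 + 76*s - 18) + 18*s^2 - 92*s + 10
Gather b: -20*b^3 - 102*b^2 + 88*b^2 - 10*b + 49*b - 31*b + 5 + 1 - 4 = -20*b^3 - 14*b^2 + 8*b + 2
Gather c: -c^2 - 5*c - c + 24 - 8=-c^2 - 6*c + 16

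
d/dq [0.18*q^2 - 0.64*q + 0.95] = 0.36*q - 0.64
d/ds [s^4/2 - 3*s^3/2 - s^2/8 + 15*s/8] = 2*s^3 - 9*s^2/2 - s/4 + 15/8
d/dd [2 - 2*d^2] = -4*d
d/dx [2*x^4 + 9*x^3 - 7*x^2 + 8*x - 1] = 8*x^3 + 27*x^2 - 14*x + 8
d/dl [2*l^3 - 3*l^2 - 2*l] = 6*l^2 - 6*l - 2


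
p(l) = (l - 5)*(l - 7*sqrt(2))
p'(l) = 2*l - 7*sqrt(2) - 5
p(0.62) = 40.64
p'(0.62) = -13.66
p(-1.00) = 65.40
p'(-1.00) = -16.90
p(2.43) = 19.20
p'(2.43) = -10.04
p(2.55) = 18.01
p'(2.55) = -9.80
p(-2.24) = 87.89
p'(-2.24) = -19.38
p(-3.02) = 103.61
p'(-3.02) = -20.94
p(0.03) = 49.05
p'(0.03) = -14.84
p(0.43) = 43.28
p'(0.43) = -14.04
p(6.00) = -3.90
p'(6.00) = -2.90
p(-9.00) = 264.59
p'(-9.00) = -32.90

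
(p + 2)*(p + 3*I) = p^2 + 2*p + 3*I*p + 6*I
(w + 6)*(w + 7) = w^2 + 13*w + 42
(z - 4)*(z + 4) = z^2 - 16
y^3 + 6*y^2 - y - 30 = (y - 2)*(y + 3)*(y + 5)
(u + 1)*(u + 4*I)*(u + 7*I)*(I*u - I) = I*u^4 - 11*u^3 - 29*I*u^2 + 11*u + 28*I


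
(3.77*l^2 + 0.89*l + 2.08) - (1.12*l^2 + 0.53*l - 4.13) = 2.65*l^2 + 0.36*l + 6.21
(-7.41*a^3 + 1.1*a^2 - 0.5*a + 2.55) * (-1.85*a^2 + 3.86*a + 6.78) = 13.7085*a^5 - 30.6376*a^4 - 45.0688*a^3 + 0.810500000000001*a^2 + 6.453*a + 17.289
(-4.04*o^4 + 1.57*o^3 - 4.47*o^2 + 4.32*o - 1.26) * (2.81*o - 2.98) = -11.3524*o^5 + 16.4509*o^4 - 17.2393*o^3 + 25.4598*o^2 - 16.4142*o + 3.7548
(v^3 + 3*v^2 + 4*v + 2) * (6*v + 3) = 6*v^4 + 21*v^3 + 33*v^2 + 24*v + 6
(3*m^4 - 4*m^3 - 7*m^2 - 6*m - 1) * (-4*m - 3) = -12*m^5 + 7*m^4 + 40*m^3 + 45*m^2 + 22*m + 3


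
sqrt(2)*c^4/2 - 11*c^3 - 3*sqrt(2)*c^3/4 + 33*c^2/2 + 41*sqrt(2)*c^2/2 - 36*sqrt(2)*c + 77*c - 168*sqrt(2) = (c - 7/2)*(c - 8*sqrt(2))*(c - 3*sqrt(2))*(sqrt(2)*c/2 + sqrt(2))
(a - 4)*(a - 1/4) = a^2 - 17*a/4 + 1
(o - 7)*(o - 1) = o^2 - 8*o + 7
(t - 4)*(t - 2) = t^2 - 6*t + 8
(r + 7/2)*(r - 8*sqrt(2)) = r^2 - 8*sqrt(2)*r + 7*r/2 - 28*sqrt(2)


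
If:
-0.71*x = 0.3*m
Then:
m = -2.36666666666667*x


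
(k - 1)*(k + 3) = k^2 + 2*k - 3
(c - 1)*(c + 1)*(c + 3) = c^3 + 3*c^2 - c - 3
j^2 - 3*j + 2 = (j - 2)*(j - 1)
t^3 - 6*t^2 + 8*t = t*(t - 4)*(t - 2)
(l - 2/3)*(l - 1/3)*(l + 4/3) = l^3 + l^2/3 - 10*l/9 + 8/27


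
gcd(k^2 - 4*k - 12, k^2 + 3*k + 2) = k + 2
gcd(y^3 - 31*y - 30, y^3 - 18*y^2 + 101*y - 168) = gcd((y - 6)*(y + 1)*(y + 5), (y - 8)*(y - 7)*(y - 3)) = 1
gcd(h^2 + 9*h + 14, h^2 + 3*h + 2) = h + 2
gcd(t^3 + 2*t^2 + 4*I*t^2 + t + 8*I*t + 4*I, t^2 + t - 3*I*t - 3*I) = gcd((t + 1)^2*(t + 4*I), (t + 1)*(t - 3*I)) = t + 1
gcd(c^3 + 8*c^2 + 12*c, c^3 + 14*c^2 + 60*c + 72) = c^2 + 8*c + 12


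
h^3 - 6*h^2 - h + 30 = (h - 5)*(h - 3)*(h + 2)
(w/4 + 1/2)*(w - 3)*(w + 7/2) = w^3/4 + 5*w^2/8 - 19*w/8 - 21/4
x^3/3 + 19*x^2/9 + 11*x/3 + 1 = (x/3 + 1)*(x + 1/3)*(x + 3)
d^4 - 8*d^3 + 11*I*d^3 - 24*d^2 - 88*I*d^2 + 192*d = d*(d - 8)*(d + 3*I)*(d + 8*I)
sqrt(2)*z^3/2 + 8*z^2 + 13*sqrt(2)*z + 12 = (z + sqrt(2))*(z + 6*sqrt(2))*(sqrt(2)*z/2 + 1)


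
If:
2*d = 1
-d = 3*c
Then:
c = -1/6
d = 1/2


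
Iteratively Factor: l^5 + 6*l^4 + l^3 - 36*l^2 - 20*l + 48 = (l - 2)*(l^4 + 8*l^3 + 17*l^2 - 2*l - 24) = (l - 2)*(l - 1)*(l^3 + 9*l^2 + 26*l + 24) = (l - 2)*(l - 1)*(l + 2)*(l^2 + 7*l + 12) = (l - 2)*(l - 1)*(l + 2)*(l + 4)*(l + 3)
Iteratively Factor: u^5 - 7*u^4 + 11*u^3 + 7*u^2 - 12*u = (u + 1)*(u^4 - 8*u^3 + 19*u^2 - 12*u) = u*(u + 1)*(u^3 - 8*u^2 + 19*u - 12) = u*(u - 3)*(u + 1)*(u^2 - 5*u + 4) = u*(u - 4)*(u - 3)*(u + 1)*(u - 1)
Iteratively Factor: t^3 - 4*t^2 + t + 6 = (t - 2)*(t^2 - 2*t - 3) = (t - 2)*(t + 1)*(t - 3)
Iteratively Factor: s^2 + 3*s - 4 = (s - 1)*(s + 4)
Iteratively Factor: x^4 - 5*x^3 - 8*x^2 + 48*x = (x - 4)*(x^3 - x^2 - 12*x) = (x - 4)*(x + 3)*(x^2 - 4*x) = (x - 4)^2*(x + 3)*(x)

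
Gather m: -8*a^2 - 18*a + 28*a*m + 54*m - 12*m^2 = -8*a^2 - 18*a - 12*m^2 + m*(28*a + 54)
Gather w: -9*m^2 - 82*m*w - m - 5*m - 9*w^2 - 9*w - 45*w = -9*m^2 - 6*m - 9*w^2 + w*(-82*m - 54)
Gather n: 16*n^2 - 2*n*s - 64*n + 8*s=16*n^2 + n*(-2*s - 64) + 8*s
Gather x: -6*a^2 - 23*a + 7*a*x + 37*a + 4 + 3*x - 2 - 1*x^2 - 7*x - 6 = -6*a^2 + 14*a - x^2 + x*(7*a - 4) - 4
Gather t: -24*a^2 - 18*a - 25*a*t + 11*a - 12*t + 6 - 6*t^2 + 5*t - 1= -24*a^2 - 7*a - 6*t^2 + t*(-25*a - 7) + 5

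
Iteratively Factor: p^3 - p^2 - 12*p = (p + 3)*(p^2 - 4*p) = (p - 4)*(p + 3)*(p)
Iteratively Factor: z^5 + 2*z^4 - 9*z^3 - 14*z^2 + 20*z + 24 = (z + 2)*(z^4 - 9*z^2 + 4*z + 12) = (z - 2)*(z + 2)*(z^3 + 2*z^2 - 5*z - 6) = (z - 2)*(z + 1)*(z + 2)*(z^2 + z - 6) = (z - 2)^2*(z + 1)*(z + 2)*(z + 3)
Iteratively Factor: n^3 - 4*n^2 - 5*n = (n + 1)*(n^2 - 5*n) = (n - 5)*(n + 1)*(n)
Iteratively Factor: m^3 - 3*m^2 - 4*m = (m)*(m^2 - 3*m - 4) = m*(m + 1)*(m - 4)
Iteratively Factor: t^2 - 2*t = (t)*(t - 2)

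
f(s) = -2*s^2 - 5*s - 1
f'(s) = -4*s - 5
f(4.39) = -61.49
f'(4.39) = -22.56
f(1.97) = -18.61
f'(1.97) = -12.88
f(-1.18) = 2.12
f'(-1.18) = -0.28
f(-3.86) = -11.50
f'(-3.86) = 10.44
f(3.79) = -48.68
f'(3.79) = -20.16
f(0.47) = -3.79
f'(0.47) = -6.88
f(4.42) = -62.17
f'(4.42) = -22.68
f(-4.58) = -20.05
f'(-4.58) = 13.32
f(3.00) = -34.00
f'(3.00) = -17.00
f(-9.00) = -118.00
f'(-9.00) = 31.00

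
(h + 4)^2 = h^2 + 8*h + 16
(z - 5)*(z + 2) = z^2 - 3*z - 10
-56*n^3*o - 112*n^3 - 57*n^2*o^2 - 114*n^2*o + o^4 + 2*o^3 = (-8*n + o)*(n + o)*(7*n + o)*(o + 2)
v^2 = v^2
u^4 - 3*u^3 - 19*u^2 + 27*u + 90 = (u - 5)*(u - 3)*(u + 2)*(u + 3)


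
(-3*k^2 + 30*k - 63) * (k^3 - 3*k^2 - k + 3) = -3*k^5 + 39*k^4 - 150*k^3 + 150*k^2 + 153*k - 189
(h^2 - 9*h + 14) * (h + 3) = h^3 - 6*h^2 - 13*h + 42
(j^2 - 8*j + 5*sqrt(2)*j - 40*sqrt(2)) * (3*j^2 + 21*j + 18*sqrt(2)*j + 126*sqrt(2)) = 3*j^4 - 3*j^3 + 33*sqrt(2)*j^3 - 33*sqrt(2)*j^2 + 12*j^2 - 1848*sqrt(2)*j - 180*j - 10080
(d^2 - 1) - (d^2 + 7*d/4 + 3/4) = -7*d/4 - 7/4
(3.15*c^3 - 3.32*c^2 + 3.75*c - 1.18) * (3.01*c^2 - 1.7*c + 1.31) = 9.4815*c^5 - 15.3482*c^4 + 21.058*c^3 - 14.276*c^2 + 6.9185*c - 1.5458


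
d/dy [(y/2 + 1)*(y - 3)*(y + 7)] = 3*y^2/2 + 6*y - 13/2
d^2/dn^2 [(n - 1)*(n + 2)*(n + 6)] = 6*n + 14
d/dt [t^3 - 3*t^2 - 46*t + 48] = 3*t^2 - 6*t - 46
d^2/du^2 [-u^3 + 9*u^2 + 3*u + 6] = 18 - 6*u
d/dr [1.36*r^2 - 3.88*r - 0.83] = 2.72*r - 3.88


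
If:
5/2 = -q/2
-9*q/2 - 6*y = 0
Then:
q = -5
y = 15/4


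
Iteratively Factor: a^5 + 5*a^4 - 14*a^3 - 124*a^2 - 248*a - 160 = (a + 2)*(a^4 + 3*a^3 - 20*a^2 - 84*a - 80) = (a - 5)*(a + 2)*(a^3 + 8*a^2 + 20*a + 16) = (a - 5)*(a + 2)^2*(a^2 + 6*a + 8) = (a - 5)*(a + 2)^2*(a + 4)*(a + 2)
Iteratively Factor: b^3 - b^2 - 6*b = (b)*(b^2 - b - 6) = b*(b + 2)*(b - 3)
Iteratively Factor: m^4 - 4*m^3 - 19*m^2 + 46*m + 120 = (m - 4)*(m^3 - 19*m - 30) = (m - 5)*(m - 4)*(m^2 + 5*m + 6) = (m - 5)*(m - 4)*(m + 3)*(m + 2)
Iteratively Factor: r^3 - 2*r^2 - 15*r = (r)*(r^2 - 2*r - 15) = r*(r - 5)*(r + 3)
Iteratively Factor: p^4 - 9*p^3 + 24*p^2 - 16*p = (p - 4)*(p^3 - 5*p^2 + 4*p) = p*(p - 4)*(p^2 - 5*p + 4) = p*(p - 4)*(p - 1)*(p - 4)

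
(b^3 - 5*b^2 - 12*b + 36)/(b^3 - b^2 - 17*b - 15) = (b^2 - 8*b + 12)/(b^2 - 4*b - 5)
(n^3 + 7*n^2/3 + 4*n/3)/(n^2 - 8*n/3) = (3*n^2 + 7*n + 4)/(3*n - 8)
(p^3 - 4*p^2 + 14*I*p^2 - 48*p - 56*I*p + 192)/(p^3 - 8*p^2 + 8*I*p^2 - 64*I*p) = (p^2 + 2*p*(-2 + 3*I) - 24*I)/(p*(p - 8))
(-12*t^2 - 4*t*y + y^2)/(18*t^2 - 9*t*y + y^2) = (2*t + y)/(-3*t + y)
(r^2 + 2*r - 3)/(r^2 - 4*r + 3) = (r + 3)/(r - 3)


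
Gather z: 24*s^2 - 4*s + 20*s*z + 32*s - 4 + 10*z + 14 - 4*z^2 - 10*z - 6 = 24*s^2 + 20*s*z + 28*s - 4*z^2 + 4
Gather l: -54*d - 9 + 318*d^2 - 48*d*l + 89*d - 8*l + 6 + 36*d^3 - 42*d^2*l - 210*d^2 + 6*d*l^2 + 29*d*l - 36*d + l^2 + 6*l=36*d^3 + 108*d^2 - d + l^2*(6*d + 1) + l*(-42*d^2 - 19*d - 2) - 3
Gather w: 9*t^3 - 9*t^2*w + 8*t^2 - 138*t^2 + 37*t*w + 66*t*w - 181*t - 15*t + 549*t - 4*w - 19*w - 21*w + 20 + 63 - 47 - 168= 9*t^3 - 130*t^2 + 353*t + w*(-9*t^2 + 103*t - 44) - 132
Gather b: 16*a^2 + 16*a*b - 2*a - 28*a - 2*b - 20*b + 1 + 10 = 16*a^2 - 30*a + b*(16*a - 22) + 11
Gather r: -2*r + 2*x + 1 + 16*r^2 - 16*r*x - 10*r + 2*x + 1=16*r^2 + r*(-16*x - 12) + 4*x + 2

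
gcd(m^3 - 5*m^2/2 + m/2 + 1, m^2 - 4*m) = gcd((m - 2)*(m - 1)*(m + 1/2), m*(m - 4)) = 1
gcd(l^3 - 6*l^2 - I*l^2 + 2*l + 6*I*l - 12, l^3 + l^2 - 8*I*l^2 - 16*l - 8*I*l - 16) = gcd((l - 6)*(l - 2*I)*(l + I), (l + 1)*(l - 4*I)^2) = 1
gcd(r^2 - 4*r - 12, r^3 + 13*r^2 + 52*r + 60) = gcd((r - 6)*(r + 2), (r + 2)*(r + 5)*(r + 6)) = r + 2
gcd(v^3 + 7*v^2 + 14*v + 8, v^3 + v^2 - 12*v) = v + 4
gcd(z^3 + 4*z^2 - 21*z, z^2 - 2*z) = z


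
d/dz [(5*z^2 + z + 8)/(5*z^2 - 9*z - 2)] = 10*(-5*z^2 - 10*z + 7)/(25*z^4 - 90*z^3 + 61*z^2 + 36*z + 4)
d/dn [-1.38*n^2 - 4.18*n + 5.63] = -2.76*n - 4.18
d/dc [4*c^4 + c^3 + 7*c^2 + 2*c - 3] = 16*c^3 + 3*c^2 + 14*c + 2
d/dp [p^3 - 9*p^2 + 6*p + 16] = 3*p^2 - 18*p + 6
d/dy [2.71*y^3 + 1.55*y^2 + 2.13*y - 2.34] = 8.13*y^2 + 3.1*y + 2.13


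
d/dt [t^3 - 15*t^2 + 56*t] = 3*t^2 - 30*t + 56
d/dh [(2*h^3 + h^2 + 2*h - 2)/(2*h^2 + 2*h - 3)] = 2*(2*h^4 + 4*h^3 - 10*h^2 + h - 1)/(4*h^4 + 8*h^3 - 8*h^2 - 12*h + 9)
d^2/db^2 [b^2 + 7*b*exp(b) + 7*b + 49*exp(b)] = 7*b*exp(b) + 63*exp(b) + 2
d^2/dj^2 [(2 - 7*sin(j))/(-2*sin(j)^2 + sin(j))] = 2*(-14*sin(j)^2 + 9*sin(j) + 22 - 23/sin(j) + 12/sin(j)^2 - 2/sin(j)^3)/(2*sin(j) - 1)^3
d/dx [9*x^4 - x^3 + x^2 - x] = 36*x^3 - 3*x^2 + 2*x - 1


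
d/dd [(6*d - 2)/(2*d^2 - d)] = 2*(-6*d^2 + 4*d - 1)/(d^2*(4*d^2 - 4*d + 1))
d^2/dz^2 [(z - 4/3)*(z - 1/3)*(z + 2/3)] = 6*z - 2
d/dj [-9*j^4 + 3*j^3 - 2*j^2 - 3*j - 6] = -36*j^3 + 9*j^2 - 4*j - 3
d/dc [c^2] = 2*c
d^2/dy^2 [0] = 0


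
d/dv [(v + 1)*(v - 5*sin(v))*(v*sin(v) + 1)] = (v + 1)*(v - 5*sin(v))*(v*cos(v) + sin(v)) - (v + 1)*(v*sin(v) + 1)*(5*cos(v) - 1) + (v - 5*sin(v))*(v*sin(v) + 1)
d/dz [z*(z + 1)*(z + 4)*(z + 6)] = 4*z^3 + 33*z^2 + 68*z + 24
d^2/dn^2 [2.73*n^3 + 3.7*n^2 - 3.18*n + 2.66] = 16.38*n + 7.4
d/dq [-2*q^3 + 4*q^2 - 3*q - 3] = -6*q^2 + 8*q - 3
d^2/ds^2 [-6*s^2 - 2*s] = -12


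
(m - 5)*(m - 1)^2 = m^3 - 7*m^2 + 11*m - 5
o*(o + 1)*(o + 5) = o^3 + 6*o^2 + 5*o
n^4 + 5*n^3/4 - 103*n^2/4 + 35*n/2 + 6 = (n - 4)*(n - 1)*(n + 1/4)*(n + 6)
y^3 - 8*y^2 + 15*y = y*(y - 5)*(y - 3)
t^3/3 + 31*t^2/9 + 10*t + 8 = (t/3 + 1)*(t + 4/3)*(t + 6)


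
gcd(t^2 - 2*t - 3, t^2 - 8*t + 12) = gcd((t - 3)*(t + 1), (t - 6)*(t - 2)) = 1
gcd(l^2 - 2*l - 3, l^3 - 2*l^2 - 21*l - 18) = l + 1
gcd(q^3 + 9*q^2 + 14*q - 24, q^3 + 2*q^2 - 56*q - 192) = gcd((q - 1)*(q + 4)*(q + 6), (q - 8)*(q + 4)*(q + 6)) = q^2 + 10*q + 24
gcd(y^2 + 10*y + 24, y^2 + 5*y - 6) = y + 6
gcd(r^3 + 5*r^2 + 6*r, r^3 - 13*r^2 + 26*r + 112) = r + 2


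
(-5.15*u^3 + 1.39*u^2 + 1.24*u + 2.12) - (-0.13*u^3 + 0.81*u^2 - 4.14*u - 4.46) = -5.02*u^3 + 0.58*u^2 + 5.38*u + 6.58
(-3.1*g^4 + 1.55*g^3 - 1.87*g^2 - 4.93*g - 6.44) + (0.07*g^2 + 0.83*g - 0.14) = -3.1*g^4 + 1.55*g^3 - 1.8*g^2 - 4.1*g - 6.58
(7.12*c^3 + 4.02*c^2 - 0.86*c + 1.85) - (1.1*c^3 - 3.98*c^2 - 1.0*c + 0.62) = 6.02*c^3 + 8.0*c^2 + 0.14*c + 1.23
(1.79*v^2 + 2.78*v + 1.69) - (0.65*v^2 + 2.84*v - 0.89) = 1.14*v^2 - 0.0600000000000001*v + 2.58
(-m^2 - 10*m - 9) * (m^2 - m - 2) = -m^4 - 9*m^3 + 3*m^2 + 29*m + 18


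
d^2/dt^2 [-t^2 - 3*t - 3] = -2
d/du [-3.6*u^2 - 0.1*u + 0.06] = -7.2*u - 0.1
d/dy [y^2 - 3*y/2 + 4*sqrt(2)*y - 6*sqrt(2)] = 2*y - 3/2 + 4*sqrt(2)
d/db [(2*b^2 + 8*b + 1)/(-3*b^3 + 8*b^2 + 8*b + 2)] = (6*b^4 + 48*b^3 - 39*b^2 - 8*b + 8)/(9*b^6 - 48*b^5 + 16*b^4 + 116*b^3 + 96*b^2 + 32*b + 4)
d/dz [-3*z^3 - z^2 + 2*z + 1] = -9*z^2 - 2*z + 2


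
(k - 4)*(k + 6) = k^2 + 2*k - 24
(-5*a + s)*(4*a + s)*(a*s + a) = -20*a^3*s - 20*a^3 - a^2*s^2 - a^2*s + a*s^3 + a*s^2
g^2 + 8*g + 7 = (g + 1)*(g + 7)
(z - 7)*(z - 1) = z^2 - 8*z + 7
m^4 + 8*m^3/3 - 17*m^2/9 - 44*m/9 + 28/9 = (m - 1)*(m - 2/3)*(m + 2)*(m + 7/3)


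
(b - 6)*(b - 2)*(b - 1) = b^3 - 9*b^2 + 20*b - 12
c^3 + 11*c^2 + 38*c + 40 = (c + 2)*(c + 4)*(c + 5)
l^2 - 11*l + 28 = (l - 7)*(l - 4)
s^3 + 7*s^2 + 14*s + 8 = (s + 1)*(s + 2)*(s + 4)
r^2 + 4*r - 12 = (r - 2)*(r + 6)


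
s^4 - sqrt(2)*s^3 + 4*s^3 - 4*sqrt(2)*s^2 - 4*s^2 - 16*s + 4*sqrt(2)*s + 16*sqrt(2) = (s - 2)*(s + 2)*(s + 4)*(s - sqrt(2))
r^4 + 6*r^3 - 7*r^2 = r^2*(r - 1)*(r + 7)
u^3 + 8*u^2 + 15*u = u*(u + 3)*(u + 5)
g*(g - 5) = g^2 - 5*g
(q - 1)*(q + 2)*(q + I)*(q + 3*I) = q^4 + q^3 + 4*I*q^3 - 5*q^2 + 4*I*q^2 - 3*q - 8*I*q + 6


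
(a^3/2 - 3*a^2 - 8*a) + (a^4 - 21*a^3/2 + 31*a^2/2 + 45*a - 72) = a^4 - 10*a^3 + 25*a^2/2 + 37*a - 72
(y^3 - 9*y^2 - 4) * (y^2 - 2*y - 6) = y^5 - 11*y^4 + 12*y^3 + 50*y^2 + 8*y + 24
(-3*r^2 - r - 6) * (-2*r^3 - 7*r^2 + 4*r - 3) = 6*r^5 + 23*r^4 + 7*r^3 + 47*r^2 - 21*r + 18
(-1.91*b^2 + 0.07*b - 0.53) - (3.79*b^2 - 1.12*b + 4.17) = -5.7*b^2 + 1.19*b - 4.7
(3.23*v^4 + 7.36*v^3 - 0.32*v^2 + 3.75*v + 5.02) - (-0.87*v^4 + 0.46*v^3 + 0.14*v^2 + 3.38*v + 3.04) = 4.1*v^4 + 6.9*v^3 - 0.46*v^2 + 0.37*v + 1.98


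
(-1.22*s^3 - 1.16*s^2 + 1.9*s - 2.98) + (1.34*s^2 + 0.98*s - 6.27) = -1.22*s^3 + 0.18*s^2 + 2.88*s - 9.25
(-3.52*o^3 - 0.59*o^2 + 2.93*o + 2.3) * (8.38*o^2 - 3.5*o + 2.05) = -29.4976*o^5 + 7.3758*o^4 + 19.4024*o^3 + 7.8095*o^2 - 2.0435*o + 4.715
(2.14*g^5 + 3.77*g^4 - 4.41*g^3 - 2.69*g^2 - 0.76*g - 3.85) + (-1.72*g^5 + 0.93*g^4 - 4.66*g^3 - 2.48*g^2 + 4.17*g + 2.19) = 0.42*g^5 + 4.7*g^4 - 9.07*g^3 - 5.17*g^2 + 3.41*g - 1.66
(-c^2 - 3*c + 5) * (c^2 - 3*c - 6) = -c^4 + 20*c^2 + 3*c - 30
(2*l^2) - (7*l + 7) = 2*l^2 - 7*l - 7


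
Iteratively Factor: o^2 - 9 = (o + 3)*(o - 3)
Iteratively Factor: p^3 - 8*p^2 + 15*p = (p - 5)*(p^2 - 3*p) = (p - 5)*(p - 3)*(p)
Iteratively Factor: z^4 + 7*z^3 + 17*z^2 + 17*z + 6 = (z + 1)*(z^3 + 6*z^2 + 11*z + 6) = (z + 1)*(z + 3)*(z^2 + 3*z + 2) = (z + 1)^2*(z + 3)*(z + 2)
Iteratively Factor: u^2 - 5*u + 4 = (u - 1)*(u - 4)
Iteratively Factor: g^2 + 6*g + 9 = (g + 3)*(g + 3)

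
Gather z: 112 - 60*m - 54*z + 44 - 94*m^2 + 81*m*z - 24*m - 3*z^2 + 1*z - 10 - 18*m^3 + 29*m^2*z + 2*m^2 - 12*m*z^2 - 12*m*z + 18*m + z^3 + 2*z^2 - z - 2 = -18*m^3 - 92*m^2 - 66*m + z^3 + z^2*(-12*m - 1) + z*(29*m^2 + 69*m - 54) + 144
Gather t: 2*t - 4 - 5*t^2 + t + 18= -5*t^2 + 3*t + 14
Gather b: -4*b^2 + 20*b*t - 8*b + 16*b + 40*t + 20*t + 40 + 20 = -4*b^2 + b*(20*t + 8) + 60*t + 60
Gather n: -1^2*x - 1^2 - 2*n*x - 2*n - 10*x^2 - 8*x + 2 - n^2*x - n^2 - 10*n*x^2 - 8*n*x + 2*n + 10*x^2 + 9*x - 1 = n^2*(-x - 1) + n*(-10*x^2 - 10*x)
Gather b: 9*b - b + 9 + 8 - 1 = 8*b + 16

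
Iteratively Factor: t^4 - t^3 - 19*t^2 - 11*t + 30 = (t + 2)*(t^3 - 3*t^2 - 13*t + 15) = (t - 1)*(t + 2)*(t^2 - 2*t - 15) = (t - 1)*(t + 2)*(t + 3)*(t - 5)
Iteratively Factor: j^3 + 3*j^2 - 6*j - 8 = (j + 4)*(j^2 - j - 2) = (j - 2)*(j + 4)*(j + 1)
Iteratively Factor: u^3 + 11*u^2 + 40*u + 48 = (u + 4)*(u^2 + 7*u + 12) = (u + 3)*(u + 4)*(u + 4)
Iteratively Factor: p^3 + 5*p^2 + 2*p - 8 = (p + 2)*(p^2 + 3*p - 4) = (p - 1)*(p + 2)*(p + 4)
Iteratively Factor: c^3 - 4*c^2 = (c - 4)*(c^2) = c*(c - 4)*(c)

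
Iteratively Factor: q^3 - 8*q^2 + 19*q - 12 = (q - 4)*(q^2 - 4*q + 3) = (q - 4)*(q - 3)*(q - 1)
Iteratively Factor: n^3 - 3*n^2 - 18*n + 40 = (n - 2)*(n^2 - n - 20) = (n - 5)*(n - 2)*(n + 4)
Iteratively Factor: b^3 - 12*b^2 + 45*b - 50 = (b - 5)*(b^2 - 7*b + 10) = (b - 5)^2*(b - 2)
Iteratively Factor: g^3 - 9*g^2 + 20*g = (g - 5)*(g^2 - 4*g) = g*(g - 5)*(g - 4)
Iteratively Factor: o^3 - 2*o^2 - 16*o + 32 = (o - 4)*(o^2 + 2*o - 8) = (o - 4)*(o - 2)*(o + 4)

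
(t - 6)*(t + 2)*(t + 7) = t^3 + 3*t^2 - 40*t - 84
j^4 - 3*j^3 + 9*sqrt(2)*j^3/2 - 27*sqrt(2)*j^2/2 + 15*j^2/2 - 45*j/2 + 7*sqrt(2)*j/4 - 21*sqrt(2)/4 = (j - 3)*(j + sqrt(2)/2)^2*(j + 7*sqrt(2)/2)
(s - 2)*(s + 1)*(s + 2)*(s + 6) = s^4 + 7*s^3 + 2*s^2 - 28*s - 24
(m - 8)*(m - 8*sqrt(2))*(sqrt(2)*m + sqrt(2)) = sqrt(2)*m^3 - 16*m^2 - 7*sqrt(2)*m^2 - 8*sqrt(2)*m + 112*m + 128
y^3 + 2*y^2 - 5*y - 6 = (y - 2)*(y + 1)*(y + 3)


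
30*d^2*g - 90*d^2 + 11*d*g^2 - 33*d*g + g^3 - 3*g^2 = (5*d + g)*(6*d + g)*(g - 3)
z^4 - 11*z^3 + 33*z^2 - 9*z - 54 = (z - 6)*(z - 3)^2*(z + 1)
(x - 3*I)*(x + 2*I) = x^2 - I*x + 6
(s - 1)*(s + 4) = s^2 + 3*s - 4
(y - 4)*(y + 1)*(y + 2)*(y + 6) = y^4 + 5*y^3 - 16*y^2 - 68*y - 48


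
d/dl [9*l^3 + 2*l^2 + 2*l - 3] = 27*l^2 + 4*l + 2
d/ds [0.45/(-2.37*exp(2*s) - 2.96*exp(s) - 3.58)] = (2.133*exp(s) + 1.332)*exp(s)/(2.37*exp(2*s) + 2.96*exp(s) + 3.58)^2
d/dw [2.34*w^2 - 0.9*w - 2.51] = 4.68*w - 0.9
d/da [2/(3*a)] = -2/(3*a^2)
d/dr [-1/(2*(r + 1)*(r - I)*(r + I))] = ((r + 1)*(r - I) + (r + 1)*(r + I) + (r - I)*(r + I))/(2*(r + 1)^2*(r - I)^2*(r + I)^2)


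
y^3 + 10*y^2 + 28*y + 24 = (y + 2)^2*(y + 6)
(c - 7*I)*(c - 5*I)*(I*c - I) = I*c^3 + 12*c^2 - I*c^2 - 12*c - 35*I*c + 35*I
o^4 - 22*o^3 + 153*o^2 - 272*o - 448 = (o - 8)^2*(o - 7)*(o + 1)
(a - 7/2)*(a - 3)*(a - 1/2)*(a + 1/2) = a^4 - 13*a^3/2 + 41*a^2/4 + 13*a/8 - 21/8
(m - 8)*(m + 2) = m^2 - 6*m - 16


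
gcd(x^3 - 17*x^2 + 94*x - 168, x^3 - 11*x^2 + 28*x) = x^2 - 11*x + 28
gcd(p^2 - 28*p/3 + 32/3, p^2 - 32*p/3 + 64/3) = p - 8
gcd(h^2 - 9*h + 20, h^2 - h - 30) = 1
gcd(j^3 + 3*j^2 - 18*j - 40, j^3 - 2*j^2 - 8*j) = j^2 - 2*j - 8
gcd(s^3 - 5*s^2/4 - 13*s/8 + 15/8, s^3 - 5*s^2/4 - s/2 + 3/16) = s - 3/2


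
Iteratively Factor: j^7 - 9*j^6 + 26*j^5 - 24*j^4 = (j - 2)*(j^6 - 7*j^5 + 12*j^4) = j*(j - 2)*(j^5 - 7*j^4 + 12*j^3) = j^2*(j - 2)*(j^4 - 7*j^3 + 12*j^2) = j^3*(j - 2)*(j^3 - 7*j^2 + 12*j) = j^3*(j - 3)*(j - 2)*(j^2 - 4*j) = j^4*(j - 3)*(j - 2)*(j - 4)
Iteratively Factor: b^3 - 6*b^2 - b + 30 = (b + 2)*(b^2 - 8*b + 15) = (b - 3)*(b + 2)*(b - 5)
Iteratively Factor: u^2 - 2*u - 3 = (u + 1)*(u - 3)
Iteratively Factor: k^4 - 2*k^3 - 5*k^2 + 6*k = (k)*(k^3 - 2*k^2 - 5*k + 6) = k*(k - 1)*(k^2 - k - 6) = k*(k - 1)*(k + 2)*(k - 3)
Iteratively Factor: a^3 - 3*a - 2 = (a - 2)*(a^2 + 2*a + 1) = (a - 2)*(a + 1)*(a + 1)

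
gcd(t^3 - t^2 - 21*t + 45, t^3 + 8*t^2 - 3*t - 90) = t^2 + 2*t - 15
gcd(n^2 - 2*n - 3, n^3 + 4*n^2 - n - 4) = n + 1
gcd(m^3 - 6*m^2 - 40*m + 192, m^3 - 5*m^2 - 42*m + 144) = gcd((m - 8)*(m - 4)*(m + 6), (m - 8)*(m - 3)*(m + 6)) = m^2 - 2*m - 48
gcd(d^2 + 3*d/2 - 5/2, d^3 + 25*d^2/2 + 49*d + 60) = d + 5/2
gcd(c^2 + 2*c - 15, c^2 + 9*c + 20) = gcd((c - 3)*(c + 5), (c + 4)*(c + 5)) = c + 5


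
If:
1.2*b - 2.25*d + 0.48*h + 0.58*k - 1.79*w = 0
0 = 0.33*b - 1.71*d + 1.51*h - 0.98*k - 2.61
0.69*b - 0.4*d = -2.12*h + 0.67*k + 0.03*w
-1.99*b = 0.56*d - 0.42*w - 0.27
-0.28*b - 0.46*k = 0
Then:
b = 1.12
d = -1.68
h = -0.86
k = -0.68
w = 2.41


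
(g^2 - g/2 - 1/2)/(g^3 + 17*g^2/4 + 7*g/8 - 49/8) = 4*(2*g + 1)/(8*g^2 + 42*g + 49)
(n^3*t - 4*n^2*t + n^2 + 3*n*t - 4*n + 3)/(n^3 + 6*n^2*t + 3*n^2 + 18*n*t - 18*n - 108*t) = (n^2*t - n*t + n - 1)/(n^2 + 6*n*t + 6*n + 36*t)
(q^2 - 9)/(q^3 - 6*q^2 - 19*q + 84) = (q + 3)/(q^2 - 3*q - 28)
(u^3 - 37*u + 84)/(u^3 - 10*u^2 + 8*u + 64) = (u^2 + 4*u - 21)/(u^2 - 6*u - 16)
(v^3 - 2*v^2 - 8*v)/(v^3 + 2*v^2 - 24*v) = (v + 2)/(v + 6)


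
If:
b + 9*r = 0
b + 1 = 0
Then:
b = -1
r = 1/9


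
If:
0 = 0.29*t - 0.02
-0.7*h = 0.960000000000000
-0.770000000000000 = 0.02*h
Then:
No Solution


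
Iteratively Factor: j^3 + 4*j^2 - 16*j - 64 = (j + 4)*(j^2 - 16) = (j - 4)*(j + 4)*(j + 4)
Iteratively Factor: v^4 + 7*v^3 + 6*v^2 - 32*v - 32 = (v + 4)*(v^3 + 3*v^2 - 6*v - 8) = (v + 1)*(v + 4)*(v^2 + 2*v - 8) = (v - 2)*(v + 1)*(v + 4)*(v + 4)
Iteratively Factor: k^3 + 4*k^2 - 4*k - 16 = (k + 2)*(k^2 + 2*k - 8) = (k - 2)*(k + 2)*(k + 4)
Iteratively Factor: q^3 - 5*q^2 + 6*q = (q - 3)*(q^2 - 2*q) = q*(q - 3)*(q - 2)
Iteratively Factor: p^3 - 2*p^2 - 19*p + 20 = (p - 1)*(p^2 - p - 20) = (p - 1)*(p + 4)*(p - 5)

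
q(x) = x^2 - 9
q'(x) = 2*x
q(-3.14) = 0.86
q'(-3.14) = -6.28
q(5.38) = 19.94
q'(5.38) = 10.76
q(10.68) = 105.06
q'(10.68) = 21.36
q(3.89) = 6.13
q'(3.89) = 7.78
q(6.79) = 37.10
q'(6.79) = 13.58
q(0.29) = -8.92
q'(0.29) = 0.58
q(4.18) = 8.47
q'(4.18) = 8.36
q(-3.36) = 2.29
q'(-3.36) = -6.72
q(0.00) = -9.00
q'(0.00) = 0.00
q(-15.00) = 216.00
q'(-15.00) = -30.00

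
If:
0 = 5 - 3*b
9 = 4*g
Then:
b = 5/3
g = 9/4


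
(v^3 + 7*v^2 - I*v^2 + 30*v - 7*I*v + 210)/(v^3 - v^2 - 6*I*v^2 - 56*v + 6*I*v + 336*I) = (v + 5*I)/(v - 8)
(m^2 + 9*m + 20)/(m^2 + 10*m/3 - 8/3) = 3*(m + 5)/(3*m - 2)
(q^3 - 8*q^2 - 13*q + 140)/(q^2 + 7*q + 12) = (q^2 - 12*q + 35)/(q + 3)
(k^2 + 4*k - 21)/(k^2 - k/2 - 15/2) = 2*(k + 7)/(2*k + 5)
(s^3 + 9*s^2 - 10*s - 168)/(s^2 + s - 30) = (s^2 + 3*s - 28)/(s - 5)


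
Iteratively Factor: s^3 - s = (s)*(s^2 - 1) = s*(s + 1)*(s - 1)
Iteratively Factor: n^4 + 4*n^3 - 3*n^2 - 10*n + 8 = (n + 2)*(n^3 + 2*n^2 - 7*n + 4) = (n + 2)*(n + 4)*(n^2 - 2*n + 1) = (n - 1)*(n + 2)*(n + 4)*(n - 1)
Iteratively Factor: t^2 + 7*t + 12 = (t + 4)*(t + 3)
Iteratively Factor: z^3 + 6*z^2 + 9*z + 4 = (z + 4)*(z^2 + 2*z + 1) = (z + 1)*(z + 4)*(z + 1)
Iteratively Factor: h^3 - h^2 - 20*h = (h + 4)*(h^2 - 5*h) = (h - 5)*(h + 4)*(h)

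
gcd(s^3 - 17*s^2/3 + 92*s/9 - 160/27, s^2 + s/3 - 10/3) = s - 5/3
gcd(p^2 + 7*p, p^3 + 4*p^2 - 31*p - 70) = p + 7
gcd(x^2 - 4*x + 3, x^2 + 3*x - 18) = x - 3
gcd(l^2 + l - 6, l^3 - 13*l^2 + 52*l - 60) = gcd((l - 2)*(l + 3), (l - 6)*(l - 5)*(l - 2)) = l - 2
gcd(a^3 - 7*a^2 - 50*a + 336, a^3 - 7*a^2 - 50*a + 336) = a^3 - 7*a^2 - 50*a + 336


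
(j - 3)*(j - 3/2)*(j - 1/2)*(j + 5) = j^4 - 73*j^2/4 + 63*j/2 - 45/4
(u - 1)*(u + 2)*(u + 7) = u^3 + 8*u^2 + 5*u - 14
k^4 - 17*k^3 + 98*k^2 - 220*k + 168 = (k - 7)*(k - 6)*(k - 2)^2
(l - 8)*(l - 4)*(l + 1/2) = l^3 - 23*l^2/2 + 26*l + 16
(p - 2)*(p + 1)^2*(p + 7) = p^4 + 7*p^3 - 3*p^2 - 23*p - 14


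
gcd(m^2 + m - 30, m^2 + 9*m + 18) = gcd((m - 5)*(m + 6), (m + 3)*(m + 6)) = m + 6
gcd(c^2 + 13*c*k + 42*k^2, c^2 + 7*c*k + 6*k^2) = c + 6*k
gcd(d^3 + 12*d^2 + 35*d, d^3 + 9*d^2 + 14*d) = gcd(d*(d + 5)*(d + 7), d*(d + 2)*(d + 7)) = d^2 + 7*d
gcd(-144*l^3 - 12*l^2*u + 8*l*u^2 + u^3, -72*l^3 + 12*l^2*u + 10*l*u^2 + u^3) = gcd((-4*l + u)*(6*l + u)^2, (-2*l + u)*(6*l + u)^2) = 36*l^2 + 12*l*u + u^2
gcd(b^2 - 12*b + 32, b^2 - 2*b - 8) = b - 4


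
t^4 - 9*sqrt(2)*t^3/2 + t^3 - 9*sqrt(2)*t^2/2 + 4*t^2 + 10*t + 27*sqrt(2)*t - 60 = (t - 2)*(t + 3)*(t - 5*sqrt(2)/2)*(t - 2*sqrt(2))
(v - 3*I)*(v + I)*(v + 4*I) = v^3 + 2*I*v^2 + 11*v + 12*I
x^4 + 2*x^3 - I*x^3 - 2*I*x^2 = x^2*(x + 2)*(x - I)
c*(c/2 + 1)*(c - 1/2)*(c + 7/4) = c^4/2 + 13*c^3/8 + 13*c^2/16 - 7*c/8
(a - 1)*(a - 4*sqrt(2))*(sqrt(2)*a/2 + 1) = sqrt(2)*a^3/2 - 3*a^2 - sqrt(2)*a^2/2 - 4*sqrt(2)*a + 3*a + 4*sqrt(2)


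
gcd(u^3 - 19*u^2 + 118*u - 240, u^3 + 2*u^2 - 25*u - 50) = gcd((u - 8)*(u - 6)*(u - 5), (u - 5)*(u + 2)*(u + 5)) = u - 5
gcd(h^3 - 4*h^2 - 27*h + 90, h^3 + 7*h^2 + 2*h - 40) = h + 5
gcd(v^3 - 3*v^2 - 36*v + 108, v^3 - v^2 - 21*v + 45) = v - 3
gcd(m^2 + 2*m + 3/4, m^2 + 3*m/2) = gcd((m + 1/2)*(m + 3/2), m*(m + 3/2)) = m + 3/2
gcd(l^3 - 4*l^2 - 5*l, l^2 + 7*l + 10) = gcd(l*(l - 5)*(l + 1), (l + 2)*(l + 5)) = 1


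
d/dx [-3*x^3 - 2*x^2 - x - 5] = -9*x^2 - 4*x - 1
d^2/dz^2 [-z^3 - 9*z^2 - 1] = -6*z - 18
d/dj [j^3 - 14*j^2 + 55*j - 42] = 3*j^2 - 28*j + 55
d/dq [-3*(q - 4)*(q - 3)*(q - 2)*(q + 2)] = -12*q^3 + 63*q^2 - 48*q - 84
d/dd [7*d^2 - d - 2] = 14*d - 1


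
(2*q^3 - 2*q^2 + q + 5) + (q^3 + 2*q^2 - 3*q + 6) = 3*q^3 - 2*q + 11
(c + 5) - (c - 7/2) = 17/2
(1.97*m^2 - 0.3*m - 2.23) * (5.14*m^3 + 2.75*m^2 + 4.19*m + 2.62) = 10.1258*m^5 + 3.8755*m^4 - 4.0329*m^3 - 2.2281*m^2 - 10.1297*m - 5.8426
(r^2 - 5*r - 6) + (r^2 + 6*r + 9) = 2*r^2 + r + 3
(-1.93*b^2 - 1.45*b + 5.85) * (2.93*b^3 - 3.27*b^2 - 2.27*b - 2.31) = -5.6549*b^5 + 2.0626*b^4 + 26.2631*b^3 - 11.3797*b^2 - 9.93*b - 13.5135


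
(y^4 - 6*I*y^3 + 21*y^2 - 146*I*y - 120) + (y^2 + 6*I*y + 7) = y^4 - 6*I*y^3 + 22*y^2 - 140*I*y - 113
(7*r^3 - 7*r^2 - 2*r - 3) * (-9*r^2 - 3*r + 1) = -63*r^5 + 42*r^4 + 46*r^3 + 26*r^2 + 7*r - 3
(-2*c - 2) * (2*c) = -4*c^2 - 4*c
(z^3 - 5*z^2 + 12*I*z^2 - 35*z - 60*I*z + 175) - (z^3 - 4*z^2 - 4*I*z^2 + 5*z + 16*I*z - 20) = -z^2 + 16*I*z^2 - 40*z - 76*I*z + 195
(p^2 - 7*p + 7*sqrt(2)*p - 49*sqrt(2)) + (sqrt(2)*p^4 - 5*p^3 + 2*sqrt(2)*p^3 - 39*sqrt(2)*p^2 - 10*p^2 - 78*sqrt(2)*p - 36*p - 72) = sqrt(2)*p^4 - 5*p^3 + 2*sqrt(2)*p^3 - 39*sqrt(2)*p^2 - 9*p^2 - 71*sqrt(2)*p - 43*p - 72 - 49*sqrt(2)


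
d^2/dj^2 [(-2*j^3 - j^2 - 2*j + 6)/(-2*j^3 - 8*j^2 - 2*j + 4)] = (-7*j^6 + 9*j^4 - 134*j^3 - 270*j^2 - 36*j - 46)/(j^9 + 12*j^8 + 51*j^7 + 82*j^6 + 3*j^5 - 96*j^4 - 35*j^3 + 42*j^2 + 12*j - 8)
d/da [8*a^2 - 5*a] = 16*a - 5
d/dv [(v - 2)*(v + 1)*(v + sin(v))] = (v - 2)*(v + 1)*(cos(v) + 1) + (v - 2)*(v + sin(v)) + (v + 1)*(v + sin(v))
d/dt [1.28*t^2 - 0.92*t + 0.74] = 2.56*t - 0.92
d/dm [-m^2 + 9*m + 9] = 9 - 2*m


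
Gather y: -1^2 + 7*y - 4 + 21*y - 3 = 28*y - 8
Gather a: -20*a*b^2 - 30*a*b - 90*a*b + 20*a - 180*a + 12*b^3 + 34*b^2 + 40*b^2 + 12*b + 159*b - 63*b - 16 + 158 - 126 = a*(-20*b^2 - 120*b - 160) + 12*b^3 + 74*b^2 + 108*b + 16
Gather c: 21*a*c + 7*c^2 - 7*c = 7*c^2 + c*(21*a - 7)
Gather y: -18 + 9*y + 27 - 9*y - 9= 0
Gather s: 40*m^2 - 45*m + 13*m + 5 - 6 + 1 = 40*m^2 - 32*m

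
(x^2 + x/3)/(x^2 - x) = (x + 1/3)/(x - 1)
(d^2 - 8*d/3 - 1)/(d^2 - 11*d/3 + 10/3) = (3*d^2 - 8*d - 3)/(3*d^2 - 11*d + 10)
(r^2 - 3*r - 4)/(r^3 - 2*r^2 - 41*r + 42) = (r^2 - 3*r - 4)/(r^3 - 2*r^2 - 41*r + 42)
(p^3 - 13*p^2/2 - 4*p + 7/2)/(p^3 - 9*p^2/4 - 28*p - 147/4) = 2*(2*p^2 + p - 1)/(4*p^2 + 19*p + 21)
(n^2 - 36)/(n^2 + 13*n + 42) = (n - 6)/(n + 7)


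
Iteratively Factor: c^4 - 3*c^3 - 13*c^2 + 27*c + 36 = (c - 4)*(c^3 + c^2 - 9*c - 9) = (c - 4)*(c + 3)*(c^2 - 2*c - 3) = (c - 4)*(c + 1)*(c + 3)*(c - 3)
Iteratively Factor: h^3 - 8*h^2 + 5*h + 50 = (h - 5)*(h^2 - 3*h - 10) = (h - 5)^2*(h + 2)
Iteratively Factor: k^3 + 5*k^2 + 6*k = (k + 2)*(k^2 + 3*k) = (k + 2)*(k + 3)*(k)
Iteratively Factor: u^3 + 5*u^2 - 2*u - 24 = (u - 2)*(u^2 + 7*u + 12) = (u - 2)*(u + 3)*(u + 4)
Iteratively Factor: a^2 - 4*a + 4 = (a - 2)*(a - 2)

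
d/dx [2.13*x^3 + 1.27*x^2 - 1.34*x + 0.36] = 6.39*x^2 + 2.54*x - 1.34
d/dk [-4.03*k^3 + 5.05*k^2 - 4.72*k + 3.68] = -12.09*k^2 + 10.1*k - 4.72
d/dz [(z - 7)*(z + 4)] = 2*z - 3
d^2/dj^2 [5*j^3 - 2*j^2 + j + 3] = 30*j - 4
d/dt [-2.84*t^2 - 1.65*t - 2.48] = -5.68*t - 1.65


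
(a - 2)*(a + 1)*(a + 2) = a^3 + a^2 - 4*a - 4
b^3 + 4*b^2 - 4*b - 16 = (b - 2)*(b + 2)*(b + 4)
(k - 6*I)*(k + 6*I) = k^2 + 36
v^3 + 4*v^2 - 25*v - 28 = (v - 4)*(v + 1)*(v + 7)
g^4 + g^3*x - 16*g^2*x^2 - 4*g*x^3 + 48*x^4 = (g - 3*x)*(g - 2*x)*(g + 2*x)*(g + 4*x)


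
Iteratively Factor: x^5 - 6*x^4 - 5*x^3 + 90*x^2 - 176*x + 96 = (x - 2)*(x^4 - 4*x^3 - 13*x^2 + 64*x - 48) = (x - 4)*(x - 2)*(x^3 - 13*x + 12) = (x - 4)*(x - 2)*(x - 1)*(x^2 + x - 12) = (x - 4)*(x - 3)*(x - 2)*(x - 1)*(x + 4)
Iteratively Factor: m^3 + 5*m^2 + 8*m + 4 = (m + 2)*(m^2 + 3*m + 2) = (m + 1)*(m + 2)*(m + 2)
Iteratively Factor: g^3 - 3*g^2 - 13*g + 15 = (g - 5)*(g^2 + 2*g - 3) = (g - 5)*(g - 1)*(g + 3)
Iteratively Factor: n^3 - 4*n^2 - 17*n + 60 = (n + 4)*(n^2 - 8*n + 15) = (n - 3)*(n + 4)*(n - 5)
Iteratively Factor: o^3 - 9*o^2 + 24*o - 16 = (o - 1)*(o^2 - 8*o + 16) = (o - 4)*(o - 1)*(o - 4)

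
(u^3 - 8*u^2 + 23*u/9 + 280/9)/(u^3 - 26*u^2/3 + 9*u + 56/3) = (u + 5/3)/(u + 1)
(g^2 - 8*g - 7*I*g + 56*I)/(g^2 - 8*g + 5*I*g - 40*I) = (g - 7*I)/(g + 5*I)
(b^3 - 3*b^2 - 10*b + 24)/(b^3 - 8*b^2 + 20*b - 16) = (b + 3)/(b - 2)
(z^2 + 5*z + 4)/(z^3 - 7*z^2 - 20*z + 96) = (z + 1)/(z^2 - 11*z + 24)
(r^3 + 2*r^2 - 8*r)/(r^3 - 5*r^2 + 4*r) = (r^2 + 2*r - 8)/(r^2 - 5*r + 4)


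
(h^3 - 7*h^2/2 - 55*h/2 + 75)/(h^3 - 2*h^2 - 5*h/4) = 2*(h^2 - h - 30)/(h*(2*h + 1))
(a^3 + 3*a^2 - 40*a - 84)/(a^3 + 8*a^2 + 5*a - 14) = (a - 6)/(a - 1)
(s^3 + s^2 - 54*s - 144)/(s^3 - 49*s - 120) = (s + 6)/(s + 5)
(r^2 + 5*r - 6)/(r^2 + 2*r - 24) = (r - 1)/(r - 4)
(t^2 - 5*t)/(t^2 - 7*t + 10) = t/(t - 2)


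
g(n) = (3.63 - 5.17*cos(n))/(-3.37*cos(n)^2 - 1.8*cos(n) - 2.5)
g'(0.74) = -0.59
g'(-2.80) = -0.44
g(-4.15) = -2.56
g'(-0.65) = 0.46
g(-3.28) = -2.18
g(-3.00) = -2.18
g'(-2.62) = -0.61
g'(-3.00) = -0.19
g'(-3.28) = 0.19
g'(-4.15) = -0.20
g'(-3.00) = -0.19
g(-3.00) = -2.18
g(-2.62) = -2.34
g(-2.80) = -2.24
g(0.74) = 0.03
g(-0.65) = 0.08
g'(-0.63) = 0.43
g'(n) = (3.63 - 5.17*cos(n))*(-6.74*sin(n)*cos(n) - 1.8*sin(n))/(-3.37*cos(n)^2 - 1.8*cos(n) - 2.5)^2 + 5.17*sin(n)/(-3.37*cos(n)^2 - 1.8*cos(n) - 2.5) = (17.4229*cos(n)^2 - 24.4662*cos(n) - 19.459)*sin(n)/(11.3569*cos(n)^4 + 12.132*cos(n)^3 + 20.09*cos(n)^2 + 9.0*cos(n) + 6.25)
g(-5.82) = 0.15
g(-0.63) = 0.09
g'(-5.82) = -0.26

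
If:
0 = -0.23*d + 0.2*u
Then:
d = 0.869565217391304*u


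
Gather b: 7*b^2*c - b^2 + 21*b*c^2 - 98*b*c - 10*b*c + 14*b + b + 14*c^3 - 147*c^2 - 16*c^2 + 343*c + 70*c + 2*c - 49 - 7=b^2*(7*c - 1) + b*(21*c^2 - 108*c + 15) + 14*c^3 - 163*c^2 + 415*c - 56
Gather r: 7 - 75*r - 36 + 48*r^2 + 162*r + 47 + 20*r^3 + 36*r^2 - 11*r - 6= 20*r^3 + 84*r^2 + 76*r + 12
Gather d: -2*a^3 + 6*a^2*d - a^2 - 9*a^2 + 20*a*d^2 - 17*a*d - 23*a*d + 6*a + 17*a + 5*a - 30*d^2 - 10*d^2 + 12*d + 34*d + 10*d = -2*a^3 - 10*a^2 + 28*a + d^2*(20*a - 40) + d*(6*a^2 - 40*a + 56)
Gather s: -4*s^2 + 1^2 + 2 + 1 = 4 - 4*s^2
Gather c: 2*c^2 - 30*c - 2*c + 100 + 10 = 2*c^2 - 32*c + 110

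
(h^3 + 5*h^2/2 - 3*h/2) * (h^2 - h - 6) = h^5 + 3*h^4/2 - 10*h^3 - 27*h^2/2 + 9*h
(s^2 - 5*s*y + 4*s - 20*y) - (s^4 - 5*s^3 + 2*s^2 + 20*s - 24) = -s^4 + 5*s^3 - s^2 - 5*s*y - 16*s - 20*y + 24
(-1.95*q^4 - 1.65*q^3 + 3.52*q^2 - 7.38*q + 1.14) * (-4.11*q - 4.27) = 8.0145*q^5 + 15.108*q^4 - 7.4217*q^3 + 15.3014*q^2 + 26.8272*q - 4.8678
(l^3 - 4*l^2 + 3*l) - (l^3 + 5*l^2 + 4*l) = -9*l^2 - l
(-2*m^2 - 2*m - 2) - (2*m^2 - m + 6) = -4*m^2 - m - 8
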